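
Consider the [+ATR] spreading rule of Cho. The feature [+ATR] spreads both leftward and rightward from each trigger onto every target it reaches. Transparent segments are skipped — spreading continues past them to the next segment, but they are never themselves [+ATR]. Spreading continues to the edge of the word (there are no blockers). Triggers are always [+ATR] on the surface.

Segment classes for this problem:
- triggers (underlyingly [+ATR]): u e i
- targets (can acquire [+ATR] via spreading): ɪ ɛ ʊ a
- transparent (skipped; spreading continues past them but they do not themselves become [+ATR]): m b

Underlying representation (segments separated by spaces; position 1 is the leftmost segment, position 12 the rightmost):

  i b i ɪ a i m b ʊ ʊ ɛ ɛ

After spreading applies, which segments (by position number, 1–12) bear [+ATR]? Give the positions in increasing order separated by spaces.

From /i/ at 1 rightward: 2 /b/ transparent; 3 /i/ is itself a trigger — this domain ends here.
From /i/ at 1 leftward: word edge.
From /i/ at 3 rightward: 4 /ɪ/ → [+ATR]; 5 /a/ → [+ATR]; 6 /i/ is itself a trigger — this domain ends here.
From /i/ at 3 leftward: 2 /b/ transparent; 1 /i/ is itself a trigger — this domain ends here.
From /i/ at 6 rightward: 7 /m/ transparent; 8 /b/ transparent; 9 /ʊ/ → [+ATR]; 10 /ʊ/ → [+ATR]; 11 /ɛ/ → [+ATR]; 12 /ɛ/ → [+ATR]; word edge.
From /i/ at 6 leftward: 5 /a/ → [+ATR]; 4 /ɪ/ → [+ATR]; 3 /i/ is itself a trigger — this domain ends here.

1 3 4 5 6 9 10 11 12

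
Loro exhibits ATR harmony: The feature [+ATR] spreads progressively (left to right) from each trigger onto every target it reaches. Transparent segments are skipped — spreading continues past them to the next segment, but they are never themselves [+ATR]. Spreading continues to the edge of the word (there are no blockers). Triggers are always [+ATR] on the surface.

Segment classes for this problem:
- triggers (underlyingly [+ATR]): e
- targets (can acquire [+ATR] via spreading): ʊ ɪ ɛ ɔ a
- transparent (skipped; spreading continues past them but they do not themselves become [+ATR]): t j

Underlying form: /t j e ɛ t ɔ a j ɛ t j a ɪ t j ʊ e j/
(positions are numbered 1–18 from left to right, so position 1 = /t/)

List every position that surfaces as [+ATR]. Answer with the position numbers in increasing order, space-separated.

3 4 6 7 9 12 13 16 17

From /e/ at 3 rightward: 4 /ɛ/ → [+ATR]; 5 /t/ transparent; 6 /ɔ/ → [+ATR]; 7 /a/ → [+ATR]; 8 /j/ transparent; 9 /ɛ/ → [+ATR]; 10 /t/ transparent; 11 /j/ transparent; 12 /a/ → [+ATR]; 13 /ɪ/ → [+ATR]; 14 /t/ transparent; 15 /j/ transparent; 16 /ʊ/ → [+ATR]; 17 /e/ is itself a trigger — this domain ends here.
From /e/ at 17 rightward: 18 /j/ transparent; word edge.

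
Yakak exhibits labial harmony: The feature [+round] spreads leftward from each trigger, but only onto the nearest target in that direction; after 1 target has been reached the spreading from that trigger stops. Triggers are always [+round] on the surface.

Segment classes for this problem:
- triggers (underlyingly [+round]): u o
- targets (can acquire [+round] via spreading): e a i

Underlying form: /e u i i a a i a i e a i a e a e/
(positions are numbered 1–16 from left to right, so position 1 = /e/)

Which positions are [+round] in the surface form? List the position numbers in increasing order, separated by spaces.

1 2

From /u/ at 2 leftward: 1 /e/ → [+round]; bound reached.
Targets with no active source: positions 3 4 5 6 7 8 9 10 11 12 13 14 15 16 stay [-round].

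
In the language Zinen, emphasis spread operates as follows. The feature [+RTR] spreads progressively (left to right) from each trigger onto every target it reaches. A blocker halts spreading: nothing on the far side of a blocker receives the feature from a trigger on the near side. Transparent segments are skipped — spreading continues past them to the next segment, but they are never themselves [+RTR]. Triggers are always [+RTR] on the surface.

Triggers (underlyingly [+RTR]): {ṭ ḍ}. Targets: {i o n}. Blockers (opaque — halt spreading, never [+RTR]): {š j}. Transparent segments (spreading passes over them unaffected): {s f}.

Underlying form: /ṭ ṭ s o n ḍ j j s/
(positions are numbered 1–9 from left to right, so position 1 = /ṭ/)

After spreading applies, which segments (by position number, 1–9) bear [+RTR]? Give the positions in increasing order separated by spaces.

1 2 4 5 6

From /ṭ/ at 1 rightward: 2 /ṭ/ is itself a trigger — this domain ends here.
From /ṭ/ at 2 rightward: 3 /s/ transparent; 4 /o/ → [+RTR]; 5 /n/ → [+RTR]; 6 /ḍ/ is itself a trigger — this domain ends here.
From /ḍ/ at 6 rightward: 7 /j/ blocks.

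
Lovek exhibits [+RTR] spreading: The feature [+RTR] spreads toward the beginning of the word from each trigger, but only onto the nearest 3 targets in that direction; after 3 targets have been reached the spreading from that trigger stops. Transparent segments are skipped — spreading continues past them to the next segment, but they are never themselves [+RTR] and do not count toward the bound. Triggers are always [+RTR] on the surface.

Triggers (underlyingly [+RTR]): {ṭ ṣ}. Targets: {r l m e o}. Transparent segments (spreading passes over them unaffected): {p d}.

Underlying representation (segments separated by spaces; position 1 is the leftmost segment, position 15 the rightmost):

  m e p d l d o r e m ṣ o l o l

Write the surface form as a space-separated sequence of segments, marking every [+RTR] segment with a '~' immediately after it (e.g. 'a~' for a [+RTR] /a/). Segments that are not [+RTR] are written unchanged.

m e p d l d o r~ e~ m~ ṣ~ o l o l

From /ṣ/ at 11 leftward: 10 /m/ → [+RTR]; 9 /e/ → [+RTR]; 8 /r/ → [+RTR]; bound reached.
Targets with no active source: positions 1 2 5 7 12 13 14 15 stay [-emphatic].
[+RTR] positions on the surface: 8 9 10 11.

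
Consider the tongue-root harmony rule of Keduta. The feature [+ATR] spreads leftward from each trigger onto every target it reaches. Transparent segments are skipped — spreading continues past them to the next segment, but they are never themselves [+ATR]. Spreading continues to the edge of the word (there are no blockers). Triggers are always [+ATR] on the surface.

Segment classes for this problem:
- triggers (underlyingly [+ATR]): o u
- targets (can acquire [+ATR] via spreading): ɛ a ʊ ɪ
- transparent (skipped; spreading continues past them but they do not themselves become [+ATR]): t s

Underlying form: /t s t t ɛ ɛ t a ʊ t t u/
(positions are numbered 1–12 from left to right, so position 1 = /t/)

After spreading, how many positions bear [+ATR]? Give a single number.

5

From /u/ at 12 leftward: 11 /t/ transparent; 10 /t/ transparent; 9 /ʊ/ → [+ATR]; 8 /a/ → [+ATR]; 7 /t/ transparent; 6 /ɛ/ → [+ATR]; 5 /ɛ/ → [+ATR]; 4 /t/ transparent; 3 /t/ transparent; 2 /s/ transparent; 1 /t/ transparent; word edge.
[+ATR] positions on the surface: 5 6 8 9 12.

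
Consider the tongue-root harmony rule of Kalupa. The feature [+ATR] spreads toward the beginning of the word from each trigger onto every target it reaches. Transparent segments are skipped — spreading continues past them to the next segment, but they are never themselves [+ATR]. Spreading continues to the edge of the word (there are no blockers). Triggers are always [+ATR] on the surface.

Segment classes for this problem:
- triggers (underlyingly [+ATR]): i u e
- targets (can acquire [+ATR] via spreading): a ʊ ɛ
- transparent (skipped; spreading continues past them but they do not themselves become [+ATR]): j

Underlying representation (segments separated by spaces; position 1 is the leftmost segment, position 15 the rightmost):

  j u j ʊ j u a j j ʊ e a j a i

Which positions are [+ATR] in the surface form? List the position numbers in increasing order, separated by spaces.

From /u/ at 2 leftward: 1 /j/ transparent; word edge.
From /u/ at 6 leftward: 5 /j/ transparent; 4 /ʊ/ → [+ATR]; 3 /j/ transparent; 2 /u/ is itself a trigger — this domain ends here.
From /e/ at 11 leftward: 10 /ʊ/ → [+ATR]; 9 /j/ transparent; 8 /j/ transparent; 7 /a/ → [+ATR]; 6 /u/ is itself a trigger — this domain ends here.
From /i/ at 15 leftward: 14 /a/ → [+ATR]; 13 /j/ transparent; 12 /a/ → [+ATR]; 11 /e/ is itself a trigger — this domain ends here.

2 4 6 7 10 11 12 14 15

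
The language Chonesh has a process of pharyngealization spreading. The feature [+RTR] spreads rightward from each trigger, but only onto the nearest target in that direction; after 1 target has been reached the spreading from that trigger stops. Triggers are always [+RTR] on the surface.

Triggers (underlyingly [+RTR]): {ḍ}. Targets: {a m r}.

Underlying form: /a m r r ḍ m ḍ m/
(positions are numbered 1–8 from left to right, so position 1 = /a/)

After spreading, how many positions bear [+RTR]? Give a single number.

4

From /ḍ/ at 5 rightward: 6 /m/ → [+RTR]; bound reached.
From /ḍ/ at 7 rightward: 8 /m/ → [+RTR]; bound reached.
Targets with no active source: positions 1 2 3 4 stay [-emphatic].
[+RTR] positions on the surface: 5 6 7 8.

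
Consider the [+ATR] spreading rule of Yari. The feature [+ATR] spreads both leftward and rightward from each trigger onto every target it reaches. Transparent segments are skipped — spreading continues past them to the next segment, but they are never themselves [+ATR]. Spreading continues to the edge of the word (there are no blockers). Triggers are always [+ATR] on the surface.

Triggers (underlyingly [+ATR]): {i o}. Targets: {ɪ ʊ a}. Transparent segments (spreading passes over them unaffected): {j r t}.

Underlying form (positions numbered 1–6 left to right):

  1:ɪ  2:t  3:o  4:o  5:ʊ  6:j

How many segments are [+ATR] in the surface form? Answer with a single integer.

4

From /o/ at 3 rightward: 4 /o/ is itself a trigger — this domain ends here.
From /o/ at 3 leftward: 2 /t/ transparent; 1 /ɪ/ → [+ATR]; word edge.
From /o/ at 4 rightward: 5 /ʊ/ → [+ATR]; 6 /j/ transparent; word edge.
From /o/ at 4 leftward: 3 /o/ is itself a trigger — this domain ends here.
[+ATR] positions on the surface: 1 3 4 5.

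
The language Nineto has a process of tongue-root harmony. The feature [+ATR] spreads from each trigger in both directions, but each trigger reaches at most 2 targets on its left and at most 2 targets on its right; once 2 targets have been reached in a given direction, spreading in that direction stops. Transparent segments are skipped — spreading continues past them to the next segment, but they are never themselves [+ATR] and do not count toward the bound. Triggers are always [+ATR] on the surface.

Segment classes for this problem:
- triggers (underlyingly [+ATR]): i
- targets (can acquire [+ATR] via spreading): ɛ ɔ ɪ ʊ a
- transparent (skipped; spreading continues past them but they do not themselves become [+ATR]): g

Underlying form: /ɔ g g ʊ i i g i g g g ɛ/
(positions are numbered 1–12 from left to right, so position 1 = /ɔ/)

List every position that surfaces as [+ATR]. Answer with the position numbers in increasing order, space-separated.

1 4 5 6 8 12

From /i/ at 5 rightward: 6 /i/ is itself a trigger — this domain ends here.
From /i/ at 5 leftward: 4 /ʊ/ → [+ATR]; 3 /g/ transparent; 2 /g/ transparent; 1 /ɔ/ → [+ATR]; bound reached.
From /i/ at 6 rightward: 7 /g/ transparent; 8 /i/ is itself a trigger — this domain ends here.
From /i/ at 6 leftward: 5 /i/ is itself a trigger — this domain ends here.
From /i/ at 8 rightward: 9 /g/ transparent; 10 /g/ transparent; 11 /g/ transparent; 12 /ɛ/ → [+ATR]; word edge.
From /i/ at 8 leftward: 7 /g/ transparent; 6 /i/ is itself a trigger — this domain ends here.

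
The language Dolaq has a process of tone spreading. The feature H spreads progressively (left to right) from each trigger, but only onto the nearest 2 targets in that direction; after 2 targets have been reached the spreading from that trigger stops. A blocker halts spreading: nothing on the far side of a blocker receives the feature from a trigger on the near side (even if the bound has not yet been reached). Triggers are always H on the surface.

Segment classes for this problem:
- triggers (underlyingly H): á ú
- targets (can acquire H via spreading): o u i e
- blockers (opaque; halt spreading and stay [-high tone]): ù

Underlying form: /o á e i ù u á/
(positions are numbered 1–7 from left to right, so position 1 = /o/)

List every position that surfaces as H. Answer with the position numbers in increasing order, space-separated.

2 3 4 7

From /á/ at 2 rightward: 3 /e/ → H; 4 /i/ → H; bound reached.
From /á/ at 7 rightward: word edge.
Targets with no active source: positions 1 6 stay [-high tone].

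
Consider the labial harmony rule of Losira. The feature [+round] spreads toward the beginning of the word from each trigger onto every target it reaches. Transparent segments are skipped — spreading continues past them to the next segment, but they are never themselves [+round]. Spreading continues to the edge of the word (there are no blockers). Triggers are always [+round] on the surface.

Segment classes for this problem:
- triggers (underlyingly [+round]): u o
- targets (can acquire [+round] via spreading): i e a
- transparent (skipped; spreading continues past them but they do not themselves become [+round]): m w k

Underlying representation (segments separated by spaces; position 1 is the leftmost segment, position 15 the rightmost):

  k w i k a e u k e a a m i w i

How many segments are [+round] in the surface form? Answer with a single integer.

4

From /u/ at 7 leftward: 6 /e/ → [+round]; 5 /a/ → [+round]; 4 /k/ transparent; 3 /i/ → [+round]; 2 /w/ transparent; 1 /k/ transparent; word edge.
Targets with no active source: positions 9 10 11 13 15 stay [-round].
[+round] positions on the surface: 3 5 6 7.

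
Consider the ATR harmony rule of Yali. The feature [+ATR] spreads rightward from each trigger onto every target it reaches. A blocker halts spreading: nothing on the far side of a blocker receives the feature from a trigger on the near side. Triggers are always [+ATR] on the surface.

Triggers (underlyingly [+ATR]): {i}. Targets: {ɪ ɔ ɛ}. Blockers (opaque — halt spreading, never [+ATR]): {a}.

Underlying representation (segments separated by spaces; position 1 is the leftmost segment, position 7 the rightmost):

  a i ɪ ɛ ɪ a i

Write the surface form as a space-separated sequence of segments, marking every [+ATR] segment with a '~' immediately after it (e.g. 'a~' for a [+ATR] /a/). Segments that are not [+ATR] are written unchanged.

a i~ ɪ~ ɛ~ ɪ~ a i~

From /i/ at 2 rightward: 3 /ɪ/ → [+ATR]; 4 /ɛ/ → [+ATR]; 5 /ɪ/ → [+ATR]; 6 /a/ blocks.
From /i/ at 7 rightward: word edge.
[+ATR] positions on the surface: 2 3 4 5 7.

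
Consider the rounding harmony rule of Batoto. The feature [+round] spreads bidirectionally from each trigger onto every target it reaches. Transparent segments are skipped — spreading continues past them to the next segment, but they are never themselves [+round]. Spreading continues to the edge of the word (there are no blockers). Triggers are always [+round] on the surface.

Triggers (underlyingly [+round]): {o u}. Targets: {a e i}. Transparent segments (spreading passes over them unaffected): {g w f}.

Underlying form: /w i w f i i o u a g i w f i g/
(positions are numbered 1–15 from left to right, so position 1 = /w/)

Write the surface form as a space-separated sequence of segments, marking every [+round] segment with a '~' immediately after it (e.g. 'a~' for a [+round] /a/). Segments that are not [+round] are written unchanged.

w i~ w f i~ i~ o~ u~ a~ g i~ w f i~ g

From /o/ at 7 rightward: 8 /u/ is itself a trigger — this domain ends here.
From /o/ at 7 leftward: 6 /i/ → [+round]; 5 /i/ → [+round]; 4 /f/ transparent; 3 /w/ transparent; 2 /i/ → [+round]; 1 /w/ transparent; word edge.
From /u/ at 8 rightward: 9 /a/ → [+round]; 10 /g/ transparent; 11 /i/ → [+round]; 12 /w/ transparent; 13 /f/ transparent; 14 /i/ → [+round]; 15 /g/ transparent; word edge.
From /u/ at 8 leftward: 7 /o/ is itself a trigger — this domain ends here.
[+round] positions on the surface: 2 5 6 7 8 9 11 14.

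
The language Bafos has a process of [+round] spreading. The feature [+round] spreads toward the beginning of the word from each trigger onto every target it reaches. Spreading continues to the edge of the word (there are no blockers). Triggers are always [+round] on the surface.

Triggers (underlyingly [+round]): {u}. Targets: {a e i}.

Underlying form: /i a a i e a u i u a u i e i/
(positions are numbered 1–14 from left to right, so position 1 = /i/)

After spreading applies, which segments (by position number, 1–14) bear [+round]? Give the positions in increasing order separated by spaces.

1 2 3 4 5 6 7 8 9 10 11

From /u/ at 7 leftward: 6 /a/ → [+round]; 5 /e/ → [+round]; 4 /i/ → [+round]; 3 /a/ → [+round]; 2 /a/ → [+round]; 1 /i/ → [+round]; word edge.
From /u/ at 9 leftward: 8 /i/ → [+round]; 7 /u/ is itself a trigger — this domain ends here.
From /u/ at 11 leftward: 10 /a/ → [+round]; 9 /u/ is itself a trigger — this domain ends here.
Targets with no active source: positions 12 13 14 stay [-round].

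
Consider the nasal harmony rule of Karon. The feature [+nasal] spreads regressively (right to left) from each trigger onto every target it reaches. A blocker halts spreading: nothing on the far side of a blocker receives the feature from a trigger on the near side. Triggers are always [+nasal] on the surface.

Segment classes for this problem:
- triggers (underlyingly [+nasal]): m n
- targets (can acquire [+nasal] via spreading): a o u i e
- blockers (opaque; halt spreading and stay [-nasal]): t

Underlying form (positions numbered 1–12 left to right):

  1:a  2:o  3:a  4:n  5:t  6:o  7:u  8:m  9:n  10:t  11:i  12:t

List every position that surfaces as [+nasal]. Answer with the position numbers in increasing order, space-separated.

From /n/ at 4 leftward: 3 /a/ → [+nasal]; 2 /o/ → [+nasal]; 1 /a/ → [+nasal]; word edge.
From /m/ at 8 leftward: 7 /u/ → [+nasal]; 6 /o/ → [+nasal]; 5 /t/ blocks.
From /n/ at 9 leftward: 8 /m/ is itself a trigger — this domain ends here.
Target with no active source: position 11 stays [-nasal].

1 2 3 4 6 7 8 9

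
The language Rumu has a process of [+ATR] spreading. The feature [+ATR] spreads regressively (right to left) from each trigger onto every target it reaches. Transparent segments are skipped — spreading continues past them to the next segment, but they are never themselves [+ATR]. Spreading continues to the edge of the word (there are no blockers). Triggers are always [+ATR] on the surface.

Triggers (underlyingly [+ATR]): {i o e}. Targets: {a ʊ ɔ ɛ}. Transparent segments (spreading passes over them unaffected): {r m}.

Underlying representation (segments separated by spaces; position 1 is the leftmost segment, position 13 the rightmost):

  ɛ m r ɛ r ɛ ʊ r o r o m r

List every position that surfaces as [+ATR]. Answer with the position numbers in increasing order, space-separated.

From /o/ at 9 leftward: 8 /r/ transparent; 7 /ʊ/ → [+ATR]; 6 /ɛ/ → [+ATR]; 5 /r/ transparent; 4 /ɛ/ → [+ATR]; 3 /r/ transparent; 2 /m/ transparent; 1 /ɛ/ → [+ATR]; word edge.
From /o/ at 11 leftward: 10 /r/ transparent; 9 /o/ is itself a trigger — this domain ends here.

1 4 6 7 9 11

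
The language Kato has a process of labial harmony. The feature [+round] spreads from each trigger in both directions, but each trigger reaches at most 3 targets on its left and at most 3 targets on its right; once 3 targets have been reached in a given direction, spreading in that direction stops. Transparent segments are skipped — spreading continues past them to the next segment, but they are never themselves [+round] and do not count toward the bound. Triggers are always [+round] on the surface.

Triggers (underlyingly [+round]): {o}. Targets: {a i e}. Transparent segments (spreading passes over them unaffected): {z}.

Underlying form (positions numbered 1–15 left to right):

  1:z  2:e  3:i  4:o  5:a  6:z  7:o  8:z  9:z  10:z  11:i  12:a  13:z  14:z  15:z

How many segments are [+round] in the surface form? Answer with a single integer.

From /o/ at 4 rightward: 5 /a/ → [+round]; 6 /z/ transparent; 7 /o/ is itself a trigger — this domain ends here.
From /o/ at 4 leftward: 3 /i/ → [+round]; 2 /e/ → [+round]; 1 /z/ transparent; word edge.
From /o/ at 7 rightward: 8 /z/ transparent; 9 /z/ transparent; 10 /z/ transparent; 11 /i/ → [+round]; 12 /a/ → [+round]; 13 /z/ transparent; 14 /z/ transparent; 15 /z/ transparent; word edge.
From /o/ at 7 leftward: 6 /z/ transparent; 5 /a/ → [+round]; 4 /o/ is itself a trigger — this domain ends here.
[+round] positions on the surface: 2 3 4 5 7 11 12.

7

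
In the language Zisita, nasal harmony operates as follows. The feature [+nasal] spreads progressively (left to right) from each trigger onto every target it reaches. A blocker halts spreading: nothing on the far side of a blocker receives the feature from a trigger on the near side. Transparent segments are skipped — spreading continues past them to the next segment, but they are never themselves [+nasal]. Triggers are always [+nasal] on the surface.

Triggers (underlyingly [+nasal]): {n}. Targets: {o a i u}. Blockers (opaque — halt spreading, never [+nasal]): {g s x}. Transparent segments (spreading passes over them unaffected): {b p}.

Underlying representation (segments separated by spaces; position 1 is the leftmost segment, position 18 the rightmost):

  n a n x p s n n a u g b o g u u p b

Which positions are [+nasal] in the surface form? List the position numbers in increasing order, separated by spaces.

From /n/ at 1 rightward: 2 /a/ → [+nasal]; 3 /n/ is itself a trigger — this domain ends here.
From /n/ at 3 rightward: 4 /x/ blocks.
From /n/ at 7 rightward: 8 /n/ is itself a trigger — this domain ends here.
From /n/ at 8 rightward: 9 /a/ → [+nasal]; 10 /u/ → [+nasal]; 11 /g/ blocks.
Targets with no active source: positions 13 15 16 stay [-nasal].

1 2 3 7 8 9 10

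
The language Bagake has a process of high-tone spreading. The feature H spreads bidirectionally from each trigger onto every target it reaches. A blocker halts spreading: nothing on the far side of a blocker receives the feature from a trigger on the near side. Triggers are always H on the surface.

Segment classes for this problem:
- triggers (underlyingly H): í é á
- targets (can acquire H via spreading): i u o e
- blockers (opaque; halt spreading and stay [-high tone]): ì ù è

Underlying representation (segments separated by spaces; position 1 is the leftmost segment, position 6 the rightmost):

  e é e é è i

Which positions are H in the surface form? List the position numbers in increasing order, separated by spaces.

1 2 3 4

From /é/ at 2 rightward: 3 /e/ → H; 4 /é/ is itself a trigger — this domain ends here.
From /é/ at 2 leftward: 1 /e/ → H; word edge.
From /é/ at 4 rightward: 5 /è/ blocks.
From /é/ at 4 leftward: 3 /e/ → H; 2 /é/ is itself a trigger — this domain ends here.
Target with no active source: position 6 stays [-high tone].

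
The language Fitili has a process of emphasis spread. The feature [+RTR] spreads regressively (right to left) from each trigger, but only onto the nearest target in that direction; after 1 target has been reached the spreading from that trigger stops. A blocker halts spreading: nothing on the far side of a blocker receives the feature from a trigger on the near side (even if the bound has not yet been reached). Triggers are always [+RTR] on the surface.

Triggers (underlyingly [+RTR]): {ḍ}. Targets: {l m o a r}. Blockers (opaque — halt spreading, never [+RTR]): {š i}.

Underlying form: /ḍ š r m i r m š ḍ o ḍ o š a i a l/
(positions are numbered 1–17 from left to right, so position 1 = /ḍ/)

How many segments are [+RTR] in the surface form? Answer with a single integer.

From /ḍ/ at 1 leftward: word edge.
From /ḍ/ at 9 leftward: 8 /š/ blocks.
From /ḍ/ at 11 leftward: 10 /o/ → [+RTR]; bound reached.
Targets with no active source: positions 3 4 6 7 12 14 16 17 stay [-emphatic].
[+RTR] positions on the surface: 1 9 10 11.

4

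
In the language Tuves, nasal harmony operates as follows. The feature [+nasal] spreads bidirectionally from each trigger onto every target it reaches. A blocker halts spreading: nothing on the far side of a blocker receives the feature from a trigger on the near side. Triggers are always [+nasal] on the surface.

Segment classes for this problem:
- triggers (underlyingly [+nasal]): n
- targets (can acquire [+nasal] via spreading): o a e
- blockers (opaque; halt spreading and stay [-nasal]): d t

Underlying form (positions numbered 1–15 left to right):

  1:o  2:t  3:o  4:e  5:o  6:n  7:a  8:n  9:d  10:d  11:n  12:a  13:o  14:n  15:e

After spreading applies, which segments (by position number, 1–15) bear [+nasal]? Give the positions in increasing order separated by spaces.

3 4 5 6 7 8 11 12 13 14 15

From /n/ at 6 rightward: 7 /a/ → [+nasal]; 8 /n/ is itself a trigger — this domain ends here.
From /n/ at 6 leftward: 5 /o/ → [+nasal]; 4 /e/ → [+nasal]; 3 /o/ → [+nasal]; 2 /t/ blocks.
From /n/ at 8 rightward: 9 /d/ blocks.
From /n/ at 8 leftward: 7 /a/ → [+nasal]; 6 /n/ is itself a trigger — this domain ends here.
From /n/ at 11 rightward: 12 /a/ → [+nasal]; 13 /o/ → [+nasal]; 14 /n/ is itself a trigger — this domain ends here.
From /n/ at 11 leftward: 10 /d/ blocks.
From /n/ at 14 rightward: 15 /e/ → [+nasal]; word edge.
From /n/ at 14 leftward: 13 /o/ → [+nasal]; 12 /a/ → [+nasal]; 11 /n/ is itself a trigger — this domain ends here.
Target with no active source: position 1 stays [-nasal].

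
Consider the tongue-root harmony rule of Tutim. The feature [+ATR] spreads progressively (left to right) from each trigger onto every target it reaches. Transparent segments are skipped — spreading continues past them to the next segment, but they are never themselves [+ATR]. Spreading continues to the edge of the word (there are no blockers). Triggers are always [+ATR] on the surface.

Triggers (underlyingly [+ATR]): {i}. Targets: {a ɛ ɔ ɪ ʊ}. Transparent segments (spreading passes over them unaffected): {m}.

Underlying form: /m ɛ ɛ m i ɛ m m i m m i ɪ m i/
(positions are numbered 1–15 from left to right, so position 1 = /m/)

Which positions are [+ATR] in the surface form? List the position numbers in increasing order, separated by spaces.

From /i/ at 5 rightward: 6 /ɛ/ → [+ATR]; 7 /m/ transparent; 8 /m/ transparent; 9 /i/ is itself a trigger — this domain ends here.
From /i/ at 9 rightward: 10 /m/ transparent; 11 /m/ transparent; 12 /i/ is itself a trigger — this domain ends here.
From /i/ at 12 rightward: 13 /ɪ/ → [+ATR]; 14 /m/ transparent; 15 /i/ is itself a trigger — this domain ends here.
From /i/ at 15 rightward: word edge.
Targets with no active source: positions 2 3 stay [-ATR].

5 6 9 12 13 15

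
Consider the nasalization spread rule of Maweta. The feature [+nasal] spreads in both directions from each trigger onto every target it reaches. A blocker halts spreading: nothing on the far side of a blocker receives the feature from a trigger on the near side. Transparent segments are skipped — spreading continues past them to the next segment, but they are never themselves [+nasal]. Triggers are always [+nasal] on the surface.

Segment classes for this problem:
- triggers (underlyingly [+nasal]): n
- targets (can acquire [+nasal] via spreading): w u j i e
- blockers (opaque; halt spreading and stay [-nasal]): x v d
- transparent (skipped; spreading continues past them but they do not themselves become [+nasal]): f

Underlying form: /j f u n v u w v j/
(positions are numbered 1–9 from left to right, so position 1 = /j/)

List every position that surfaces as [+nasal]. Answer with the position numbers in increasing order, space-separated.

From /n/ at 4 rightward: 5 /v/ blocks.
From /n/ at 4 leftward: 3 /u/ → [+nasal]; 2 /f/ transparent; 1 /j/ → [+nasal]; word edge.
Targets with no active source: positions 6 7 9 stay [-nasal].

1 3 4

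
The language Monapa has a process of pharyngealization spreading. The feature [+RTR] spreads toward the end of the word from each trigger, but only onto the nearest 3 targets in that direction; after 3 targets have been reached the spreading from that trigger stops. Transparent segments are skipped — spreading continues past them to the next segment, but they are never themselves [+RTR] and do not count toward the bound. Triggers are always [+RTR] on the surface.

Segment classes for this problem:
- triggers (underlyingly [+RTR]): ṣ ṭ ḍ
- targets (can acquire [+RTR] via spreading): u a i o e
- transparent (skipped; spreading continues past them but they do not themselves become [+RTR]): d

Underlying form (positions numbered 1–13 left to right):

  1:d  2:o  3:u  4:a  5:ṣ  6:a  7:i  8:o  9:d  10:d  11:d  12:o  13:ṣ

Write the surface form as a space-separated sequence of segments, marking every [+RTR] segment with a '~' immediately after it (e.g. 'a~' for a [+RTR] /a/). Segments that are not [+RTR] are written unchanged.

d o u a ṣ~ a~ i~ o~ d d d o ṣ~

From /ṣ/ at 5 rightward: 6 /a/ → [+RTR]; 7 /i/ → [+RTR]; 8 /o/ → [+RTR]; bound reached.
From /ṣ/ at 13 rightward: word edge.
Targets with no active source: positions 2 3 4 12 stay [-emphatic].
[+RTR] positions on the surface: 5 6 7 8 13.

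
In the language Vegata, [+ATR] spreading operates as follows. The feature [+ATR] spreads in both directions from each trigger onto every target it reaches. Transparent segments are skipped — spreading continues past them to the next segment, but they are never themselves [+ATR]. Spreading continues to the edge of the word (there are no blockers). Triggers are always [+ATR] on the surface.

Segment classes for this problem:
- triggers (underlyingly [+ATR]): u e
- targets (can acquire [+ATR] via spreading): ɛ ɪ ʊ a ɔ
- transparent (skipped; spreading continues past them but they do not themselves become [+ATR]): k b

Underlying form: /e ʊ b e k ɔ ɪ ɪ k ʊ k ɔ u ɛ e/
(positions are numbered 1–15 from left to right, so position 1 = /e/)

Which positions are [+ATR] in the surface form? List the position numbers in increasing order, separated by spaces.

1 2 4 6 7 8 10 12 13 14 15

From /e/ at 1 rightward: 2 /ʊ/ → [+ATR]; 3 /b/ transparent; 4 /e/ is itself a trigger — this domain ends here.
From /e/ at 1 leftward: word edge.
From /e/ at 4 rightward: 5 /k/ transparent; 6 /ɔ/ → [+ATR]; 7 /ɪ/ → [+ATR]; 8 /ɪ/ → [+ATR]; 9 /k/ transparent; 10 /ʊ/ → [+ATR]; 11 /k/ transparent; 12 /ɔ/ → [+ATR]; 13 /u/ is itself a trigger — this domain ends here.
From /e/ at 4 leftward: 3 /b/ transparent; 2 /ʊ/ → [+ATR]; 1 /e/ is itself a trigger — this domain ends here.
From /u/ at 13 rightward: 14 /ɛ/ → [+ATR]; 15 /e/ is itself a trigger — this domain ends here.
From /u/ at 13 leftward: 12 /ɔ/ → [+ATR]; 11 /k/ transparent; 10 /ʊ/ → [+ATR]; 9 /k/ transparent; 8 /ɪ/ → [+ATR]; 7 /ɪ/ → [+ATR]; 6 /ɔ/ → [+ATR]; 5 /k/ transparent; 4 /e/ is itself a trigger — this domain ends here.
From /e/ at 15 rightward: word edge.
From /e/ at 15 leftward: 14 /ɛ/ → [+ATR]; 13 /u/ is itself a trigger — this domain ends here.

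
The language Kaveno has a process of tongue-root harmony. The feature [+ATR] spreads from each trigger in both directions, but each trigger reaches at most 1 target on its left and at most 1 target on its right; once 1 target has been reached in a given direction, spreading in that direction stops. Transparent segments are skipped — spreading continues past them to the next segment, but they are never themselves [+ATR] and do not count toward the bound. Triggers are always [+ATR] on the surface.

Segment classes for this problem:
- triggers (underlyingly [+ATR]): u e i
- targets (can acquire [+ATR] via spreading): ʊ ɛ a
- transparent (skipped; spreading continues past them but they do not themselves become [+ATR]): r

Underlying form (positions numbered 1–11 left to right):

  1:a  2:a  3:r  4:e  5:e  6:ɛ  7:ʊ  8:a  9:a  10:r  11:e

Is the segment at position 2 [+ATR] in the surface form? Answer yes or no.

From /e/ at 4 rightward: 5 /e/ is itself a trigger — this domain ends here.
From /e/ at 4 leftward: 3 /r/ transparent; 2 /a/ → [+ATR]; bound reached.
From /e/ at 5 rightward: 6 /ɛ/ → [+ATR]; bound reached.
From /e/ at 5 leftward: 4 /e/ is itself a trigger — this domain ends here.
From /e/ at 11 rightward: word edge.
From /e/ at 11 leftward: 10 /r/ transparent; 9 /a/ → [+ATR]; bound reached.
Targets with no active source: positions 1 7 8 stay [-ATR].
[+ATR] positions on the surface: 2 4 5 6 9 11.

yes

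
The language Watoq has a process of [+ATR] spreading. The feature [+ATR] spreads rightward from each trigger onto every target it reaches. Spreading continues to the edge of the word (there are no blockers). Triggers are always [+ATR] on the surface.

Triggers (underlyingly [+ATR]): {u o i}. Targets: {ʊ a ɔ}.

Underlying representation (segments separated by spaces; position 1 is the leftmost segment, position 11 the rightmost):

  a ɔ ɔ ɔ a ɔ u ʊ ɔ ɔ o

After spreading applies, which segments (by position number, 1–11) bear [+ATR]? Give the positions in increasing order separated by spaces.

From /u/ at 7 rightward: 8 /ʊ/ → [+ATR]; 9 /ɔ/ → [+ATR]; 10 /ɔ/ → [+ATR]; 11 /o/ is itself a trigger — this domain ends here.
From /o/ at 11 rightward: word edge.
Targets with no active source: positions 1 2 3 4 5 6 stay [-ATR].

7 8 9 10 11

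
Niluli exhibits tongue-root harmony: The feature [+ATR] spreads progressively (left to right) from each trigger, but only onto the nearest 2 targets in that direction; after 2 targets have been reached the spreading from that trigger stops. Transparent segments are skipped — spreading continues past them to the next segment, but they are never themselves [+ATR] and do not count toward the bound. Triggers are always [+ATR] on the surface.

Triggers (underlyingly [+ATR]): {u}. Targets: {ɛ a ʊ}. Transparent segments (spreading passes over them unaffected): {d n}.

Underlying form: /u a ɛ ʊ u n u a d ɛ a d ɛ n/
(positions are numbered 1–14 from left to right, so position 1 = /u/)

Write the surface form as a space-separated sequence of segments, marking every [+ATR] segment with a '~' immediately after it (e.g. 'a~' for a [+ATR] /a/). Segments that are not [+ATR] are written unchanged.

From /u/ at 1 rightward: 2 /a/ → [+ATR]; 3 /ɛ/ → [+ATR]; bound reached.
From /u/ at 5 rightward: 6 /n/ transparent; 7 /u/ is itself a trigger — this domain ends here.
From /u/ at 7 rightward: 8 /a/ → [+ATR]; 9 /d/ transparent; 10 /ɛ/ → [+ATR]; bound reached.
Targets with no active source: positions 4 11 13 stay [-ATR].
[+ATR] positions on the surface: 1 2 3 5 7 8 10.

u~ a~ ɛ~ ʊ u~ n u~ a~ d ɛ~ a d ɛ n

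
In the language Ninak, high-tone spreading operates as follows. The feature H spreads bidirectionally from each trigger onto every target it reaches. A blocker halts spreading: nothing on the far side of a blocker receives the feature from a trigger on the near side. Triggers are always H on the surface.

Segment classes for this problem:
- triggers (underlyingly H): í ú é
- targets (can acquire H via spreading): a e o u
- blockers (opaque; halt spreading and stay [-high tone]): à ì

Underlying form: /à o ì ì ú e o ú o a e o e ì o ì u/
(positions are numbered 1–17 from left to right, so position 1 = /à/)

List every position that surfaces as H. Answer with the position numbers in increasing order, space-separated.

5 6 7 8 9 10 11 12 13

From /ú/ at 5 rightward: 6 /e/ → H; 7 /o/ → H; 8 /ú/ is itself a trigger — this domain ends here.
From /ú/ at 5 leftward: 4 /ì/ blocks.
From /ú/ at 8 rightward: 9 /o/ → H; 10 /a/ → H; 11 /e/ → H; 12 /o/ → H; 13 /e/ → H; 14 /ì/ blocks.
From /ú/ at 8 leftward: 7 /o/ → H; 6 /e/ → H; 5 /ú/ is itself a trigger — this domain ends here.
Targets with no active source: positions 2 15 17 stay [-high tone].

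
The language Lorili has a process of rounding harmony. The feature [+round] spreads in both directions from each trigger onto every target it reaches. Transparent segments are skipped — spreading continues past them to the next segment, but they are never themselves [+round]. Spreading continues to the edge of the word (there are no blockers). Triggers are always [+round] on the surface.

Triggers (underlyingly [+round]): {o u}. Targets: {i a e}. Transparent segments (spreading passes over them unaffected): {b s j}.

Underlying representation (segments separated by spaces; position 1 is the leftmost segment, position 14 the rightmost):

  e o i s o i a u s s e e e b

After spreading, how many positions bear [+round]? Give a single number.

10

From /o/ at 2 rightward: 3 /i/ → [+round]; 4 /s/ transparent; 5 /o/ is itself a trigger — this domain ends here.
From /o/ at 2 leftward: 1 /e/ → [+round]; word edge.
From /o/ at 5 rightward: 6 /i/ → [+round]; 7 /a/ → [+round]; 8 /u/ is itself a trigger — this domain ends here.
From /o/ at 5 leftward: 4 /s/ transparent; 3 /i/ → [+round]; 2 /o/ is itself a trigger — this domain ends here.
From /u/ at 8 rightward: 9 /s/ transparent; 10 /s/ transparent; 11 /e/ → [+round]; 12 /e/ → [+round]; 13 /e/ → [+round]; 14 /b/ transparent; word edge.
From /u/ at 8 leftward: 7 /a/ → [+round]; 6 /i/ → [+round]; 5 /o/ is itself a trigger — this domain ends here.
[+round] positions on the surface: 1 2 3 5 6 7 8 11 12 13.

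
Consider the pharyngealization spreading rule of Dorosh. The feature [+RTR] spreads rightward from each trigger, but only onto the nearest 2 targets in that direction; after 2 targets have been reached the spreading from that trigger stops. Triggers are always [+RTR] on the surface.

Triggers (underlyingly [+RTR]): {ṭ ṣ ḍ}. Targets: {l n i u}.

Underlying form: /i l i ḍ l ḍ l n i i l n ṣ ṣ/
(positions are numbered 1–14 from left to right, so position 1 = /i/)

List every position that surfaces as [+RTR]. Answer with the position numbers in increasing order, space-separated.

4 5 6 7 8 13 14

From /ḍ/ at 4 rightward: 5 /l/ → [+RTR]; 6 /ḍ/ is itself a trigger — this domain ends here.
From /ḍ/ at 6 rightward: 7 /l/ → [+RTR]; 8 /n/ → [+RTR]; bound reached.
From /ṣ/ at 13 rightward: 14 /ṣ/ is itself a trigger — this domain ends here.
From /ṣ/ at 14 rightward: word edge.
Targets with no active source: positions 1 2 3 9 10 11 12 stay [-emphatic].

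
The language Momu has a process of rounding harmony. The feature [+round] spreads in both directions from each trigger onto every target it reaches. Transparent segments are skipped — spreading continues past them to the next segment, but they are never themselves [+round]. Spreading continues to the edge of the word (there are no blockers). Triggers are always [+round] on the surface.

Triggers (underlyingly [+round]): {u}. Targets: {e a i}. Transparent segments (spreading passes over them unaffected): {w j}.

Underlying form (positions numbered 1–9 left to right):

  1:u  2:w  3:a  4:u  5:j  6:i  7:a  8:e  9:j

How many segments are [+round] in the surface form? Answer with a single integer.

From /u/ at 1 rightward: 2 /w/ transparent; 3 /a/ → [+round]; 4 /u/ is itself a trigger — this domain ends here.
From /u/ at 1 leftward: word edge.
From /u/ at 4 rightward: 5 /j/ transparent; 6 /i/ → [+round]; 7 /a/ → [+round]; 8 /e/ → [+round]; 9 /j/ transparent; word edge.
From /u/ at 4 leftward: 3 /a/ → [+round]; 2 /w/ transparent; 1 /u/ is itself a trigger — this domain ends here.
[+round] positions on the surface: 1 3 4 6 7 8.

6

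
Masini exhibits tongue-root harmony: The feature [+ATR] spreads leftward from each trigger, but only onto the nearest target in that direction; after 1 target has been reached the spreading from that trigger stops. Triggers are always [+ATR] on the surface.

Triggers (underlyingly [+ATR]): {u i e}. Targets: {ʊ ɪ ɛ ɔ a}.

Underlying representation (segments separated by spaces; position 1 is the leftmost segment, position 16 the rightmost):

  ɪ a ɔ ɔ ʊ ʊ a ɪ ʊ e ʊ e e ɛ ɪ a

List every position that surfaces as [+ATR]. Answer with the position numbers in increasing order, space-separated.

9 10 11 12 13

From /e/ at 10 leftward: 9 /ʊ/ → [+ATR]; bound reached.
From /e/ at 12 leftward: 11 /ʊ/ → [+ATR]; bound reached.
From /e/ at 13 leftward: 12 /e/ is itself a trigger — this domain ends here.
Targets with no active source: positions 1 2 3 4 5 6 7 8 14 15 16 stay [-ATR].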